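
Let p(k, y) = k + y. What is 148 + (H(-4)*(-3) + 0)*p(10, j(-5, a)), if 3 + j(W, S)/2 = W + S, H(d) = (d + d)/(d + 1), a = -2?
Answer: 228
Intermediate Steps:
H(d) = 2*d/(1 + d) (H(d) = (2*d)/(1 + d) = 2*d/(1 + d))
j(W, S) = -6 + 2*S + 2*W (j(W, S) = -6 + 2*(W + S) = -6 + 2*(S + W) = -6 + (2*S + 2*W) = -6 + 2*S + 2*W)
148 + (H(-4)*(-3) + 0)*p(10, j(-5, a)) = 148 + ((2*(-4)/(1 - 4))*(-3) + 0)*(10 + (-6 + 2*(-2) + 2*(-5))) = 148 + ((2*(-4)/(-3))*(-3) + 0)*(10 + (-6 - 4 - 10)) = 148 + ((2*(-4)*(-1/3))*(-3) + 0)*(10 - 20) = 148 + ((8/3)*(-3) + 0)*(-10) = 148 + (-8 + 0)*(-10) = 148 - 8*(-10) = 148 + 80 = 228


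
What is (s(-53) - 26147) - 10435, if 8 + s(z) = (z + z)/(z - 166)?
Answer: -8013104/219 ≈ -36590.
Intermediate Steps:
s(z) = -8 + 2*z/(-166 + z) (s(z) = -8 + (z + z)/(z - 166) = -8 + (2*z)/(-166 + z) = -8 + 2*z/(-166 + z))
(s(-53) - 26147) - 10435 = (2*(664 - 3*(-53))/(-166 - 53) - 26147) - 10435 = (2*(664 + 159)/(-219) - 26147) - 10435 = (2*(-1/219)*823 - 26147) - 10435 = (-1646/219 - 26147) - 10435 = -5727839/219 - 10435 = -8013104/219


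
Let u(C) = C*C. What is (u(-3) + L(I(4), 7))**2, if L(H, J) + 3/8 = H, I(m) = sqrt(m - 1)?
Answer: 4953/64 + 69*sqrt(3)/4 ≈ 107.27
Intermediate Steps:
u(C) = C**2
I(m) = sqrt(-1 + m)
L(H, J) = -3/8 + H
(u(-3) + L(I(4), 7))**2 = ((-3)**2 + (-3/8 + sqrt(-1 + 4)))**2 = (9 + (-3/8 + sqrt(3)))**2 = (69/8 + sqrt(3))**2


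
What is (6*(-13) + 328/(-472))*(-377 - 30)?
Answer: 1889701/59 ≈ 32029.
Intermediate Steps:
(6*(-13) + 328/(-472))*(-377 - 30) = (-78 + 328*(-1/472))*(-407) = (-78 - 41/59)*(-407) = -4643/59*(-407) = 1889701/59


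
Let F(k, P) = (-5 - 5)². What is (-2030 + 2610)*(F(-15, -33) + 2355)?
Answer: 1423900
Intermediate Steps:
F(k, P) = 100 (F(k, P) = (-10)² = 100)
(-2030 + 2610)*(F(-15, -33) + 2355) = (-2030 + 2610)*(100 + 2355) = 580*2455 = 1423900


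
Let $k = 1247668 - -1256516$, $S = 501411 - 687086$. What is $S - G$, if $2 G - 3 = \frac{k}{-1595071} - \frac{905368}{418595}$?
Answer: $- \frac{247945726247823877}{1335377490490} \approx -1.8567 \cdot 10^{5}$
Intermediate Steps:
$S = -185675$ ($S = 501411 - 687086 = -185675$)
$k = 2504184$ ($k = 1247668 + 1256516 = 2504184$)
$G = - \frac{489298906873}{1335377490490}$ ($G = \frac{3}{2} + \frac{\frac{2504184}{-1595071} - \frac{905368}{418595}}{2} = \frac{3}{2} + \frac{2504184 \left(- \frac{1}{1595071}\right) - \frac{905368}{418595}}{2} = \frac{3}{2} + \frac{- \frac{2504184}{1595071} - \frac{905368}{418595}}{2} = \frac{3}{2} + \frac{1}{2} \left(- \frac{2492365142608}{667688745245}\right) = \frac{3}{2} - \frac{1246182571304}{667688745245} = - \frac{489298906873}{1335377490490} \approx -0.36641$)
$S - G = -185675 - - \frac{489298906873}{1335377490490} = -185675 + \frac{489298906873}{1335377490490} = - \frac{247945726247823877}{1335377490490}$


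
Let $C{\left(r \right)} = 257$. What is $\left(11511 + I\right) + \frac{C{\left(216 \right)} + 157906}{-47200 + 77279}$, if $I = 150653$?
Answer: $\frac{4877889119}{30079} \approx 1.6217 \cdot 10^{5}$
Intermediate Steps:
$\left(11511 + I\right) + \frac{C{\left(216 \right)} + 157906}{-47200 + 77279} = \left(11511 + 150653\right) + \frac{257 + 157906}{-47200 + 77279} = 162164 + \frac{158163}{30079} = \frac{4877889119}{30079}$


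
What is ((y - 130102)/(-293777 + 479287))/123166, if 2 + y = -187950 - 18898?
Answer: -84238/5712131165 ≈ -1.4747e-5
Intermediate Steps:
y = -206850 (y = -2 + (-187950 - 18898) = -2 - 206848 = -206850)
((y - 130102)/(-293777 + 479287))/123166 = ((-206850 - 130102)/(-293777 + 479287))/123166 = -336952/185510*(1/123166) = -336952*1/185510*(1/123166) = -168476/92755*1/123166 = -84238/5712131165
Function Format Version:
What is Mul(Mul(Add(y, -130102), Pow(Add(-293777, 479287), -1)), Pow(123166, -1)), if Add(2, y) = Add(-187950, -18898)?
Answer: Rational(-84238, 5712131165) ≈ -1.4747e-5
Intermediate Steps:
y = -206850 (y = Add(-2, Add(-187950, -18898)) = Add(-2, -206848) = -206850)
Mul(Mul(Add(y, -130102), Pow(Add(-293777, 479287), -1)), Pow(123166, -1)) = Mul(Mul(Add(-206850, -130102), Pow(Add(-293777, 479287), -1)), Pow(123166, -1)) = Mul(Mul(-336952, Pow(185510, -1)), Rational(1, 123166)) = Mul(Mul(-336952, Rational(1, 185510)), Rational(1, 123166)) = Mul(Rational(-168476, 92755), Rational(1, 123166)) = Rational(-84238, 5712131165)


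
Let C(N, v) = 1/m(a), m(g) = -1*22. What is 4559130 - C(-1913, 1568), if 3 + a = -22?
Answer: 100300861/22 ≈ 4.5591e+6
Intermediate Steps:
a = -25 (a = -3 - 22 = -25)
m(g) = -22
C(N, v) = -1/22 (C(N, v) = 1/(-22) = -1/22)
4559130 - C(-1913, 1568) = 4559130 - 1*(-1/22) = 4559130 + 1/22 = 100300861/22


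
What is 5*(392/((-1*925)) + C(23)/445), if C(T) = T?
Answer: -30633/16465 ≈ -1.8605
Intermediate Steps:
5*(392/((-1*925)) + C(23)/445) = 5*(392/((-1*925)) + 23/445) = 5*(392/(-925) + 23*(1/445)) = 5*(392*(-1/925) + 23/445) = 5*(-392/925 + 23/445) = 5*(-30633/82325) = -30633/16465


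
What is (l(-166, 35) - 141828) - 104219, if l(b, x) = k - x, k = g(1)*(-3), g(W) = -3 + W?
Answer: -246076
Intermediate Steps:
k = 6 (k = (-3 + 1)*(-3) = -2*(-3) = 6)
l(b, x) = 6 - x
(l(-166, 35) - 141828) - 104219 = ((6 - 1*35) - 141828) - 104219 = ((6 - 35) - 141828) - 104219 = (-29 - 141828) - 104219 = -141857 - 104219 = -246076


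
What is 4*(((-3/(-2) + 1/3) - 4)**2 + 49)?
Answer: 1933/9 ≈ 214.78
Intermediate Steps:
4*(((-3/(-2) + 1/3) - 4)**2 + 49) = 4*(((-3*(-1/2) + 1*(1/3)) - 4)**2 + 49) = 4*(((3/2 + 1/3) - 4)**2 + 49) = 4*((11/6 - 4)**2 + 49) = 4*((-13/6)**2 + 49) = 4*(169/36 + 49) = 4*(1933/36) = 1933/9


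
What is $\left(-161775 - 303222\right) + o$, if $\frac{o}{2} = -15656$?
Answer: $-496309$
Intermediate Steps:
$o = -31312$ ($o = 2 \left(-15656\right) = -31312$)
$\left(-161775 - 303222\right) + o = \left(-161775 - 303222\right) - 31312 = -464997 - 31312 = -496309$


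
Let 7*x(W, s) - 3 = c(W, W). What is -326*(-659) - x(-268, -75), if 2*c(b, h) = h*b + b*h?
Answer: 204573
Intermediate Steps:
c(b, h) = b*h (c(b, h) = (h*b + b*h)/2 = (b*h + b*h)/2 = (2*b*h)/2 = b*h)
x(W, s) = 3/7 + W²/7 (x(W, s) = 3/7 + (W*W)/7 = 3/7 + W²/7)
-326*(-659) - x(-268, -75) = -326*(-659) - (3/7 + (⅐)*(-268)²) = 214834 - (3/7 + (⅐)*71824) = 214834 - (3/7 + 71824/7) = 214834 - 1*10261 = 214834 - 10261 = 204573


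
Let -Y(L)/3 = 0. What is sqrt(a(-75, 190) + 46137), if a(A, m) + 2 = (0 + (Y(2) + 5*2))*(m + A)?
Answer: 7*sqrt(965) ≈ 217.45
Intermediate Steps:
Y(L) = 0 (Y(L) = -3*0 = 0)
a(A, m) = -2 + 10*A + 10*m (a(A, m) = -2 + (0 + (0 + 5*2))*(m + A) = -2 + (0 + (0 + 10))*(A + m) = -2 + (0 + 10)*(A + m) = -2 + 10*(A + m) = -2 + (10*A + 10*m) = -2 + 10*A + 10*m)
sqrt(a(-75, 190) + 46137) = sqrt((-2 + 10*(-75) + 10*190) + 46137) = sqrt((-2 - 750 + 1900) + 46137) = sqrt(1148 + 46137) = sqrt(47285) = 7*sqrt(965)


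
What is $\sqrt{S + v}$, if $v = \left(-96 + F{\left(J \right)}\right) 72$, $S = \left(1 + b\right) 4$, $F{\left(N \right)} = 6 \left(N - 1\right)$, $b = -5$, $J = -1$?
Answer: $4 i \sqrt{487} \approx 88.272 i$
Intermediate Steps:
$F{\left(N \right)} = -6 + 6 N$ ($F{\left(N \right)} = 6 \left(-1 + N\right) = -6 + 6 N$)
$S = -16$ ($S = \left(1 - 5\right) 4 = \left(-4\right) 4 = -16$)
$v = -7776$ ($v = \left(-96 + \left(-6 + 6 \left(-1\right)\right)\right) 72 = \left(-96 - 12\right) 72 = \left(-108\right) 72 = -7776$)
$\sqrt{S + v} = \sqrt{-16 - 7776} = \sqrt{-7792} = 4 i \sqrt{487}$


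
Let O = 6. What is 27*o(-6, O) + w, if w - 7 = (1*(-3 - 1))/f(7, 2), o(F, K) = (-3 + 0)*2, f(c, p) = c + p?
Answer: -1399/9 ≈ -155.44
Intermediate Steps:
o(F, K) = -6 (o(F, K) = -3*2 = -6)
w = 59/9 (w = 7 + (1*(-3 - 1))/(7 + 2) = 7 + (1*(-4))/9 = 7 - 4*⅑ = 7 - 4/9 = 59/9 ≈ 6.5556)
27*o(-6, O) + w = 27*(-6) + 59/9 = -162 + 59/9 = -1399/9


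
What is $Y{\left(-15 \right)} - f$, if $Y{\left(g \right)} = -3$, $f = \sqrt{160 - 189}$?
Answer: $-3 - i \sqrt{29} \approx -3.0 - 5.3852 i$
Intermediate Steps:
$f = i \sqrt{29}$ ($f = \sqrt{-29} = i \sqrt{29} \approx 5.3852 i$)
$Y{\left(-15 \right)} - f = -3 - i \sqrt{29}$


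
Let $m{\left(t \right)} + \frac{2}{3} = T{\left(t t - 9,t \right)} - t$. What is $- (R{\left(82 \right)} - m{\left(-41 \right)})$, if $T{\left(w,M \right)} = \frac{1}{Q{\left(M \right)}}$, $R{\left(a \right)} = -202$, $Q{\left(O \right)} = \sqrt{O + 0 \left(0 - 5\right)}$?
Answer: $\frac{727}{3} - \frac{i \sqrt{41}}{41} \approx 242.33 - 0.15617 i$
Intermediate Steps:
$Q{\left(O \right)} = \sqrt{O}$ ($Q{\left(O \right)} = \sqrt{O + 0 \left(-5\right)} = \sqrt{O + 0} = \sqrt{O}$)
$T{\left(w,M \right)} = \frac{1}{\sqrt{M}}$
$m{\left(t \right)} = - \frac{2}{3} + \frac{1}{\sqrt{t}} - t$ ($m{\left(t \right)} = - \frac{2}{3} - \left(t - \frac{1}{\sqrt{t}}\right) = - \frac{2}{3} + \frac{1}{\sqrt{t}} - t$)
$- (R{\left(82 \right)} - m{\left(-41 \right)}) = - (-202 - \left(- \frac{2}{3} + \frac{1}{\sqrt{-41}} - -41\right)) = - (-202 - \left(- \frac{2}{3} - \frac{i \sqrt{41}}{41} + 41\right)) = - (-202 - \left(\frac{121}{3} - \frac{i \sqrt{41}}{41}\right)) = - (- \frac{727}{3} + \frac{i \sqrt{41}}{41}) = \frac{727}{3} - \frac{i \sqrt{41}}{41}$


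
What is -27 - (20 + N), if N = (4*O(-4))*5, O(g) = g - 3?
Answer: 93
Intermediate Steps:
O(g) = -3 + g
N = -140 (N = (4*(-3 - 4))*5 = (4*(-7))*5 = -28*5 = -140)
-27 - (20 + N) = -27 - (20 - 140) = -27 - 1*(-120) = -27 + 120 = 93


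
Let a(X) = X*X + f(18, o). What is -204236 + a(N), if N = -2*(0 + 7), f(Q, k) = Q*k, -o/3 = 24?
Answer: -205336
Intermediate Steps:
o = -72 (o = -3*24 = -72)
N = -14 (N = -2*7 = -14)
a(X) = -1296 + X² (a(X) = X*X + 18*(-72) = X² - 1296 = -1296 + X²)
-204236 + a(N) = -204236 + (-1296 + (-14)²) = -204236 + (-1296 + 196) = -204236 - 1100 = -205336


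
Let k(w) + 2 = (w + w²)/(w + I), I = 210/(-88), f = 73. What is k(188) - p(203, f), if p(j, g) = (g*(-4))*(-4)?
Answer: -7991982/8167 ≈ -978.57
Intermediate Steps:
I = -105/44 (I = 210*(-1/88) = -105/44 ≈ -2.3864)
k(w) = -2 + (w + w²)/(-105/44 + w) (k(w) = -2 + (w + w²)/(w - 105/44) = -2 + (w + w²)/(-105/44 + w))
p(j, g) = 16*g (p(j, g) = -4*g*(-4) = 16*g)
k(188) - p(203, f) = 2*(105 - 22*188 + 22*188²)/(-105 + 44*188) - 16*73 = 2*(105 - 4136 + 22*35344)/(-105 + 8272) - 1*1168 = 2*(105 - 4136 + 777568)/8167 - 1168 = 2*(1/8167)*773537 - 1168 = 1547074/8167 - 1168 = -7991982/8167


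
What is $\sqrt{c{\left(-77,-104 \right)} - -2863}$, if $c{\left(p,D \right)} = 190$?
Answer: $\sqrt{3053} \approx 55.254$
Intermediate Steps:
$\sqrt{c{\left(-77,-104 \right)} - -2863} = \sqrt{190 - -2863} = \sqrt{190 + \left(2968 - 105\right)} = \sqrt{190 + 2863} = \sqrt{3053}$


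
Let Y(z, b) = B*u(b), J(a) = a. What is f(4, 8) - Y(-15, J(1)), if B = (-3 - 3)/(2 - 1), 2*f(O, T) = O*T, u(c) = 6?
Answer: 52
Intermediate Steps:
f(O, T) = O*T/2 (f(O, T) = (O*T)/2 = O*T/2)
B = -6 (B = -6/1 = -6*1 = -6)
Y(z, b) = -36 (Y(z, b) = -6*6 = -36)
f(4, 8) - Y(-15, J(1)) = (½)*4*8 - 1*(-36) = 16 + 36 = 52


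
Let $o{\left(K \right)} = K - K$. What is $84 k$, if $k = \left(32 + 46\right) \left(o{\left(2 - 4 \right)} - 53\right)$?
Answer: $-347256$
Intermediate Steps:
$o{\left(K \right)} = 0$
$k = -4134$ ($k = \left(32 + 46\right) \left(0 - 53\right) = 78 \left(-53\right) = -4134$)
$84 k = 84 \left(-4134\right) = -347256$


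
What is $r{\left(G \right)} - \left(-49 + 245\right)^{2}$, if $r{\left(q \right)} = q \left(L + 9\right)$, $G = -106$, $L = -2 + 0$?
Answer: $-39158$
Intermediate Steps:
$L = -2$
$r{\left(q \right)} = 7 q$ ($r{\left(q \right)} = q \left(-2 + 9\right) = q 7 = 7 q$)
$r{\left(G \right)} - \left(-49 + 245\right)^{2} = 7 \left(-106\right) - \left(-49 + 245\right)^{2} = -742 - 196^{2} = -742 - 38416 = -39158$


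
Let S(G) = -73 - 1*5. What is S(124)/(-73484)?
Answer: 39/36742 ≈ 0.0010615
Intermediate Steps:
S(G) = -78 (S(G) = -73 - 5 = -78)
S(124)/(-73484) = -78/(-73484) = -78*(-1/73484) = 39/36742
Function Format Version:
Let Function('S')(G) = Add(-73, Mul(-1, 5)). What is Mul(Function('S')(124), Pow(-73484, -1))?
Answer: Rational(39, 36742) ≈ 0.0010615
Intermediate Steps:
Function('S')(G) = -78 (Function('S')(G) = Add(-73, -5) = -78)
Mul(Function('S')(124), Pow(-73484, -1)) = Mul(-78, Pow(-73484, -1)) = Mul(-78, Rational(-1, 73484)) = Rational(39, 36742)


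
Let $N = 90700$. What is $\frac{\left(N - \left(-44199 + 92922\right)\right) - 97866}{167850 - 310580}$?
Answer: $\frac{55889}{142730} \approx 0.39157$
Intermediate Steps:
$\frac{\left(N - \left(-44199 + 92922\right)\right) - 97866}{167850 - 310580} = \frac{\left(90700 - \left(-44199 + 92922\right)\right) - 97866}{167850 - 310580} = \frac{\left(90700 - 48723\right) - 97866}{-142730} = \left(\left(90700 - 48723\right) - 97866\right) \left(- \frac{1}{142730}\right) = \left(41977 - 97866\right) \left(- \frac{1}{142730}\right) = \left(-55889\right) \left(- \frac{1}{142730}\right) = \frac{55889}{142730}$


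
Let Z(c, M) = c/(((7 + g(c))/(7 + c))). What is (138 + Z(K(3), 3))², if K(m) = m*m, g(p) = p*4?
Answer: 36942084/1849 ≈ 19980.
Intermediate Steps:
g(p) = 4*p
K(m) = m²
Z(c, M) = c*(7 + c)/(7 + 4*c) (Z(c, M) = c/(((7 + 4*c)/(7 + c))) = c*((7 + c)/(7 + 4*c)) = c*(7 + c)/(7 + 4*c))
(138 + Z(K(3), 3))² = (138 + 3²*(7 + 3²)/(7 + 4*3²))² = (138 + 9*(7 + 9)/(7 + 4*9))² = (138 + 9*16/(7 + 36))² = (138 + 9*16/43)² = (138 + 9*(1/43)*16)² = (138 + 144/43)² = (6078/43)² = 36942084/1849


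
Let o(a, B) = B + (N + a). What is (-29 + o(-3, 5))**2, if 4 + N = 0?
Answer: 961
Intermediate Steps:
N = -4 (N = -4 + 0 = -4)
o(a, B) = -4 + B + a (o(a, B) = B + (-4 + a) = -4 + B + a)
(-29 + o(-3, 5))**2 = (-29 + (-4 + 5 - 3))**2 = (-29 - 2)**2 = (-31)**2 = 961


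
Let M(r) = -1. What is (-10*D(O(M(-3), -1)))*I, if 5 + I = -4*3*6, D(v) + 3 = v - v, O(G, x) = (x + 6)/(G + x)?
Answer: -2310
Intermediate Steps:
O(G, x) = (6 + x)/(G + x)
D(v) = -3 (D(v) = -3 + (v - v) = -3 + 0 = -3)
I = -77 (I = -5 - 4*3*6 = -5 - 12*6 = -5 - 72 = -77)
(-10*D(O(M(-3), -1)))*I = -10*(-3)*(-77) = 30*(-77) = -2310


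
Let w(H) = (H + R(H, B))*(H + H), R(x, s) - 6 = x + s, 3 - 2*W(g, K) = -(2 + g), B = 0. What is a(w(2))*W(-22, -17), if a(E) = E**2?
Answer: -13600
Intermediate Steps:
W(g, K) = 5/2 + g/2 (W(g, K) = 3/2 - (-1)*(2 + g)/2 = 3/2 - (-2 - g)/2 = 3/2 + (1 + g/2) = 5/2 + g/2)
R(x, s) = 6 + s + x (R(x, s) = 6 + (x + s) = 6 + (s + x) = 6 + s + x)
w(H) = 2*H*(6 + 2*H) (w(H) = (H + (6 + 0 + H))*(H + H) = (H + (6 + H))*(2*H) = (6 + 2*H)*(2*H) = 2*H*(6 + 2*H))
a(w(2))*W(-22, -17) = (4*2*(3 + 2))**2*(5/2 + (1/2)*(-22)) = (4*2*5)**2*(5/2 - 11) = 40**2*(-17/2) = 1600*(-17/2) = -13600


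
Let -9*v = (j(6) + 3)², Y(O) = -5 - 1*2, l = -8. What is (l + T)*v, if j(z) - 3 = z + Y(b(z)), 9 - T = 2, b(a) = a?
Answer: 25/9 ≈ 2.7778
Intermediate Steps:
T = 7 (T = 9 - 1*2 = 9 - 2 = 7)
Y(O) = -7 (Y(O) = -5 - 2 = -7)
j(z) = -4 + z (j(z) = 3 + (z - 7) = 3 + (-7 + z) = -4 + z)
v = -25/9 (v = -((-4 + 6) + 3)²/9 = -(2 + 3)²/9 = -⅑*5² = -⅑*25 = -25/9 ≈ -2.7778)
(l + T)*v = (-8 + 7)*(-25/9) = -1*(-25/9) = 25/9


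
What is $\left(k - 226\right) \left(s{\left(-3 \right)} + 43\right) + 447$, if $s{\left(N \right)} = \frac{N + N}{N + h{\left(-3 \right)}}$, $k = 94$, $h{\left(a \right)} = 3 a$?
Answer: $-5295$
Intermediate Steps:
$s{\left(N \right)} = \frac{2 N}{-9 + N}$ ($s{\left(N \right)} = \frac{N + N}{N + 3 \left(-3\right)} = \frac{2 N}{N - 9} = \frac{2 N}{-9 + N}$)
$\left(k - 226\right) \left(s{\left(-3 \right)} + 43\right) + 447 = \left(94 - 226\right) \left(2 \left(-3\right) \frac{1}{-9 - 3} + 43\right) + 447 = - 132 \left(2 \left(-3\right) \frac{1}{-12} + 43\right) + 447 = - 132 \left(2 \left(-3\right) \left(- \frac{1}{12}\right) + 43\right) + 447 = - 132 \left(\frac{1}{2} + 43\right) + 447 = \left(-132\right) \frac{87}{2} + 447 = -5742 + 447 = -5295$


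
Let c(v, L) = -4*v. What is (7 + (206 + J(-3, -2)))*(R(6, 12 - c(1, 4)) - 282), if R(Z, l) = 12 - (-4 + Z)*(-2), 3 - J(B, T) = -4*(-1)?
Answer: -56392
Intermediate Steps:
J(B, T) = -1 (J(B, T) = 3 - (-4)*(-1) = 3 - 1*4 = 3 - 4 = -1)
R(Z, l) = 4 + 2*Z (R(Z, l) = 12 - (8 - 2*Z) = 12 + (-8 + 2*Z) = 4 + 2*Z)
(7 + (206 + J(-3, -2)))*(R(6, 12 - c(1, 4)) - 282) = (7 + (206 - 1))*((4 + 2*6) - 282) = (7 + 205)*((4 + 12) - 282) = 212*(16 - 282) = 212*(-266) = -56392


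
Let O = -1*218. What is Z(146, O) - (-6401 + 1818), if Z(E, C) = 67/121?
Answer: 554610/121 ≈ 4583.6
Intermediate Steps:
O = -218
Z(E, C) = 67/121 (Z(E, C) = 67*(1/121) = 67/121)
Z(146, O) - (-6401 + 1818) = 67/121 - (-6401 + 1818) = 67/121 - 1*(-4583) = 67/121 + 4583 = 554610/121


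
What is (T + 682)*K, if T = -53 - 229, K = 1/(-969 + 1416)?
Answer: 400/447 ≈ 0.89485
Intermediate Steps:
K = 1/447 ≈ 0.0022371
T = -282
(T + 682)*K = (-282 + 682)*(1/447) = 400*(1/447) = 400/447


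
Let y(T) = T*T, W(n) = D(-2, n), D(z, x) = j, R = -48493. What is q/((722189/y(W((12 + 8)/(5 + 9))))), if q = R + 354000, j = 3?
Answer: 2749563/722189 ≈ 3.8073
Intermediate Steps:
D(z, x) = 3
W(n) = 3
y(T) = T²
q = 305507 (q = -48493 + 354000 = 305507)
q/((722189/y(W((12 + 8)/(5 + 9))))) = 305507/((722189/(3²))) = 305507/((722189/9)) = 305507/((722189*(⅑))) = 305507/(722189/9) = 305507*(9/722189) = 2749563/722189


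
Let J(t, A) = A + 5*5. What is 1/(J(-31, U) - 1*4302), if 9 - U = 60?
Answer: -1/4328 ≈ -0.00023105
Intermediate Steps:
U = -51 (U = 9 - 1*60 = 9 - 60 = -51)
J(t, A) = 25 + A (J(t, A) = A + 25 = 25 + A)
1/(J(-31, U) - 1*4302) = 1/((25 - 51) - 1*4302) = 1/(-26 - 4302) = 1/(-4328) = -1/4328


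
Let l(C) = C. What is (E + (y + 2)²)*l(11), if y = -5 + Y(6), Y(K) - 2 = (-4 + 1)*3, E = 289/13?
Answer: 17479/13 ≈ 1344.5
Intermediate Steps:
E = 289/13 (E = 289*(1/13) = 289/13 ≈ 22.231)
Y(K) = -7 (Y(K) = 2 + (-4 + 1)*3 = 2 - 3*3 = 2 - 9 = -7)
y = -12 (y = -5 - 7 = -12)
(E + (y + 2)²)*l(11) = (289/13 + (-12 + 2)²)*11 = (289/13 + (-10)²)*11 = (289/13 + 100)*11 = (1589/13)*11 = 17479/13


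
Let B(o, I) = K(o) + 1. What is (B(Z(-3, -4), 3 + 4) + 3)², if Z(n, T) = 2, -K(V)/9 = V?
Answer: 196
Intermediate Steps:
K(V) = -9*V
B(o, I) = 1 - 9*o (B(o, I) = -9*o + 1 = 1 - 9*o)
(B(Z(-3, -4), 3 + 4) + 3)² = ((1 - 9*2) + 3)² = ((1 - 18) + 3)² = (-17 + 3)² = (-14)² = 196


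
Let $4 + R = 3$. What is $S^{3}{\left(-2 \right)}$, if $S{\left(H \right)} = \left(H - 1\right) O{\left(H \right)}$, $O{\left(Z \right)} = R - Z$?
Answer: $-27$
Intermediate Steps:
$R = -1$ ($R = -4 + 3 = -1$)
$O{\left(Z \right)} = -1 - Z$
$S{\left(H \right)} = \left(-1 + H\right) \left(-1 - H\right)$ ($S{\left(H \right)} = \left(H - 1\right) \left(-1 - H\right) = \left(-1 + H\right) \left(-1 - H\right)$)
$S^{3}{\left(-2 \right)} = \left(1 - \left(-2\right)^{2}\right)^{3} = \left(1 - 4\right)^{3} = \left(-3\right)^{3} = -27$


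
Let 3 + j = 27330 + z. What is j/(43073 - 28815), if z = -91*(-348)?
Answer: 58995/14258 ≈ 4.1377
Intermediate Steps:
z = 31668
j = 58995 (j = -3 + (27330 + 31668) = -3 + 58998 = 58995)
j/(43073 - 28815) = 58995/(43073 - 28815) = 58995/14258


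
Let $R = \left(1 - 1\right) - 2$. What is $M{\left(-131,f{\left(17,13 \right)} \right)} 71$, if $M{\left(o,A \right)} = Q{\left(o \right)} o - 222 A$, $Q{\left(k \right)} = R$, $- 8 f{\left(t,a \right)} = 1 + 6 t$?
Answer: $\frac{886151}{4} \approx 2.2154 \cdot 10^{5}$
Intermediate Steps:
$f{\left(t,a \right)} = - \frac{1}{8} - \frac{3 t}{4}$ ($f{\left(t,a \right)} = - \frac{1 + 6 t}{8} = - \frac{1}{8} - \frac{3 t}{4}$)
$R = -2$ ($R = 0 - 2 = -2$)
$Q{\left(k \right)} = -2$
$M{\left(o,A \right)} = - 222 A - 2 o$ ($M{\left(o,A \right)} = - 2 o - 222 A = - 222 A - 2 o$)
$M{\left(-131,f{\left(17,13 \right)} \right)} 71 = \left(- 222 \left(- \frac{1}{8} - \frac{51}{4}\right) - -262\right) 71 = \left(- 222 \left(- \frac{1}{8} - \frac{51}{4}\right) + 262\right) 71 = \left(\left(-222\right) \left(- \frac{103}{8}\right) + 262\right) 71 = \left(\frac{11433}{4} + 262\right) 71 = \frac{12481}{4} \cdot 71 = \frac{886151}{4}$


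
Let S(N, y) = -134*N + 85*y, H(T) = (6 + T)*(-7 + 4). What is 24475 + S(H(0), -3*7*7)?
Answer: 14392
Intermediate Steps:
H(T) = -18 - 3*T (H(T) = (6 + T)*(-3) = -18 - 3*T)
24475 + S(H(0), -3*7*7) = 24475 + (-134*(-18 - 3*0) + 85*(-3*7*7)) = 24475 + (-134*(-18 + 0) + 85*(-21*7)) = 24475 + (-134*(-18) + 85*(-147)) = 24475 + (2412 - 12495) = 24475 - 10083 = 14392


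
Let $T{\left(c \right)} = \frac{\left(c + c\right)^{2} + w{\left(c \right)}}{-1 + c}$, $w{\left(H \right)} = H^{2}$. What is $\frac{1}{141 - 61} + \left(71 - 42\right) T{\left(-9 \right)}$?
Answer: $- \frac{93959}{80} \approx -1174.5$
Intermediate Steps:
$T{\left(c \right)} = \frac{5 c^{2}}{-1 + c}$ ($T{\left(c \right)} = \frac{\left(c + c\right)^{2} + c^{2}}{-1 + c} = \frac{\left(2 c\right)^{2} + c^{2}}{-1 + c} = \frac{4 c^{2} + c^{2}}{-1 + c} = \frac{5 c^{2}}{-1 + c}$)
$\frac{1}{141 - 61} + \left(71 - 42\right) T{\left(-9 \right)} = \frac{1}{141 - 61} + \left(71 - 42\right) \frac{5 \left(-9\right)^{2}}{-1 - 9} = \frac{1}{80} + 29 \cdot 5 \cdot 81 \frac{1}{-10} = \frac{1}{80} + 29 \cdot 5 \cdot 81 \left(- \frac{1}{10}\right) = \frac{1}{80} + 29 \left(- \frac{81}{2}\right) = \frac{1}{80} - \frac{2349}{2} = - \frac{93959}{80}$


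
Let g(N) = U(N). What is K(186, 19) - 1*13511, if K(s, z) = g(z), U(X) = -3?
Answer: -13514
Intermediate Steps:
g(N) = -3
K(s, z) = -3
K(186, 19) - 1*13511 = -3 - 1*13511 = -3 - 13511 = -13514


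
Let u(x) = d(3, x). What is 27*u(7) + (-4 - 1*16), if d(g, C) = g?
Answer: 61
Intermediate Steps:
u(x) = 3
27*u(7) + (-4 - 1*16) = 27*3 + (-4 - 1*16) = 81 + (-4 - 16) = 81 - 20 = 61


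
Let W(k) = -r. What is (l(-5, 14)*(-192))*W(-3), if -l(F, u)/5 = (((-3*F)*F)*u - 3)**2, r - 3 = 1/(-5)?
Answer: -2980478592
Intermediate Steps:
r = 14/5 (r = 3 + 1/(-5) = 3 - 1/5 = 14/5 ≈ 2.8000)
l(F, u) = -5*(-3 - 3*u*F**2)**2 (l(F, u) = -5*(((-3*F)*F)*u - 3)**2 = -5*((-3*F**2)*u - 3)**2 = -5*(-3*u*F**2 - 3)**2 = -5*(-3 - 3*u*F**2)**2)
W(k) = -14/5 (W(k) = -1*14/5 = -14/5)
(l(-5, 14)*(-192))*W(-3) = (-45*(1 + 14*(-5)**2)**2*(-192))*(-14/5) = (-45*(1 + 14*25)**2*(-192))*(-14/5) = (-45*(1 + 350)**2*(-192))*(-14/5) = (-45*351**2*(-192))*(-14/5) = (-45*123201*(-192))*(-14/5) = -5544045*(-192)*(-14/5) = 1064456640*(-14/5) = -2980478592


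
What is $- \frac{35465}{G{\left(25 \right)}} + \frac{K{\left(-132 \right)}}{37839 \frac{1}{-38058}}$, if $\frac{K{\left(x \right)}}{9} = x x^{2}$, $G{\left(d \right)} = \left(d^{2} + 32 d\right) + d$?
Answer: $\frac{76152909001271}{3657770} \approx 2.0819 \cdot 10^{7}$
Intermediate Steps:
$G{\left(d \right)} = d^{2} + 33 d$
$K{\left(x \right)} = 9 x^{3}$ ($K{\left(x \right)} = 9 x x^{2} = 9 x^{3}$)
$- \frac{35465}{G{\left(25 \right)}} + \frac{K{\left(-132 \right)}}{37839 \frac{1}{-38058}} = - \frac{35465}{25 \left(33 + 25\right)} + \frac{9 \left(-132\right)^{3}}{37839 \frac{1}{-38058}} = - \frac{35465}{25 \cdot 58} + \frac{9 \left(-2299968\right)}{37839 \left(- \frac{1}{38058}\right)} = - \frac{35465}{1450} - \frac{20699712}{- \frac{12613}{12686}} = \left(-35465\right) \frac{1}{1450} - - \frac{262596546432}{12613} = - \frac{7093}{290} + \frac{262596546432}{12613} = \frac{76152909001271}{3657770}$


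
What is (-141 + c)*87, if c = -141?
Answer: -24534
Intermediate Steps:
(-141 + c)*87 = (-141 - 141)*87 = -282*87 = -24534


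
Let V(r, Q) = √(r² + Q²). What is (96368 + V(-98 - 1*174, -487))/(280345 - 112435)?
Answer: 48184/83955 + √311153/167910 ≈ 0.57725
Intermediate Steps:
V(r, Q) = √(Q² + r²)
(96368 + V(-98 - 1*174, -487))/(280345 - 112435) = (96368 + √((-487)² + (-98 - 1*174)²))/(280345 - 112435) = (96368 + √(237169 + (-98 - 174)²))/167910 = (96368 + √(237169 + (-272)²))*(1/167910) = (96368 + √(237169 + 73984))*(1/167910) = (96368 + √311153)*(1/167910) = 48184/83955 + √311153/167910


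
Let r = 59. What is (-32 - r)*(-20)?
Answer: 1820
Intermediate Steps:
(-32 - r)*(-20) = (-32 - 1*59)*(-20) = (-32 - 59)*(-20) = -91*(-20) = 1820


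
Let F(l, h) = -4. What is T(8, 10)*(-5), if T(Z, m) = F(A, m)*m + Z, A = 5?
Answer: 160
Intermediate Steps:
T(Z, m) = Z - 4*m (T(Z, m) = -4*m + Z = Z - 4*m)
T(8, 10)*(-5) = (8 - 4*10)*(-5) = (8 - 40)*(-5) = -32*(-5) = 160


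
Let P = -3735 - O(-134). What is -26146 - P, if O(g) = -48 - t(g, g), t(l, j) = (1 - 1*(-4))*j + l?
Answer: -21655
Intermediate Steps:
t(l, j) = l + 5*j (t(l, j) = (1 + 4)*j + l = 5*j + l = l + 5*j)
O(g) = -48 - 6*g (O(g) = -48 - (g + 5*g) = -48 - 6*g)
P = -4491 (P = -3735 - (-48 - 6*(-134)) = -3735 - (-48 + 804) = -3735 - 1*756 = -3735 - 756 = -4491)
-26146 - P = -26146 - 1*(-4491) = -26146 + 4491 = -21655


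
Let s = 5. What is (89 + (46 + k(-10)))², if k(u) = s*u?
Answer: 7225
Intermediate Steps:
k(u) = 5*u
(89 + (46 + k(-10)))² = (89 + (46 + 5*(-10)))² = (89 + (46 - 50))² = (89 - 4)² = 85² = 7225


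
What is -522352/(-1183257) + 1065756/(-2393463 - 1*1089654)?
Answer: 62038875988/457935841341 ≈ 0.13547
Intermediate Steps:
-522352/(-1183257) + 1065756/(-2393463 - 1*1089654) = -522352*(-1/1183257) + 1065756/(-2393463 - 1089654) = 522352/1183257 + 1065756/(-3483117) = 522352/1183257 + 1065756*(-1/3483117) = 522352/1183257 - 355252/1161039 = 62038875988/457935841341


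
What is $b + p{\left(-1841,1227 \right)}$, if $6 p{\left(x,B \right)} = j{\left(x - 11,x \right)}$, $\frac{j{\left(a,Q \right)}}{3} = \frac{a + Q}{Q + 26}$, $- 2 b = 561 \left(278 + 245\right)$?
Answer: $- \frac{88753792}{605} \approx -1.467 \cdot 10^{5}$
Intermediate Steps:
$b = - \frac{293403}{2}$ ($b = - \frac{561 \left(278 + 245\right)}{2} = - \frac{561 \cdot 523}{2} = \left(- \frac{1}{2}\right) 293403 = - \frac{293403}{2} \approx -1.467 \cdot 10^{5}$)
$j{\left(a,Q \right)} = \frac{3 \left(Q + a\right)}{26 + Q}$ ($j{\left(a,Q \right)} = 3 \frac{a + Q}{Q + 26} = 3 \frac{Q + a}{26 + Q} = \frac{3 \left(Q + a\right)}{26 + Q}$)
$p{\left(x,B \right)} = \frac{-11 + 2 x}{2 \left(26 + x\right)}$ ($p{\left(x,B \right)} = \frac{3 \frac{1}{26 + x} \left(x + \left(x - 11\right)\right)}{6} = \frac{3 \frac{1}{26 + x} \left(x + \left(-11 + x\right)\right)}{6} = \frac{3 \frac{1}{26 + x} \left(-11 + 2 x\right)}{6} = \frac{-11 + 2 x}{2 \left(26 + x\right)}$)
$b + p{\left(-1841,1227 \right)} = - \frac{293403}{2} + \frac{- \frac{11}{2} - 1841}{26 - 1841} = - \frac{293403}{2} + \frac{1}{-1815} \left(- \frac{3693}{2}\right) = - \frac{293403}{2} - - \frac{1231}{1210} = - \frac{293403}{2} + \frac{1231}{1210} = - \frac{88753792}{605}$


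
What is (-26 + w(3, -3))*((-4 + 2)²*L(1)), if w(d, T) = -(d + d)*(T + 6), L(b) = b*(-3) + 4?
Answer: -176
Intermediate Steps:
L(b) = 4 - 3*b (L(b) = -3*b + 4 = 4 - 3*b)
w(d, T) = -2*d*(6 + T)
(-26 + w(3, -3))*((-4 + 2)²*L(1)) = (-26 - 2*3*(6 - 3))*((-4 + 2)²*(4 - 3*1)) = (-26 - 2*3*3)*((-2)²*(4 - 3)) = (-26 - 18)*(4*1) = -44*4 = -176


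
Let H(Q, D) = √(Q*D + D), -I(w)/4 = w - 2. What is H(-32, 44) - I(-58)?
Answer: -240 + 2*I*√341 ≈ -240.0 + 36.932*I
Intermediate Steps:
I(w) = 8 - 4*w (I(w) = -4*(w - 2) = -4*(-2 + w) = 8 - 4*w)
H(Q, D) = √(D + D*Q) (H(Q, D) = √(D*Q + D) = √(D + D*Q))
H(-32, 44) - I(-58) = √(44*(1 - 32)) - (8 - 4*(-58)) = √(44*(-31)) - (8 + 232) = √(-1364) - 1*240 = 2*I*√341 - 240 = -240 + 2*I*√341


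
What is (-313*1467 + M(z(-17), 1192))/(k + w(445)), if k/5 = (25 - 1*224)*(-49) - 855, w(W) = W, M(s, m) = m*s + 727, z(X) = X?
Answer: -478708/44925 ≈ -10.656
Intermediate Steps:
M(s, m) = 727 + m*s
k = 44480 (k = 5*((25 - 1*224)*(-49) - 855) = 5*((25 - 224)*(-49) - 855) = 5*(-199*(-49) - 855) = 5*(9751 - 855) = 5*8896 = 44480)
(-313*1467 + M(z(-17), 1192))/(k + w(445)) = (-313*1467 + (727 + 1192*(-17)))/(44480 + 445) = (-459171 + (727 - 20264))/44925 = (-459171 - 19537)*(1/44925) = -478708*1/44925 = -478708/44925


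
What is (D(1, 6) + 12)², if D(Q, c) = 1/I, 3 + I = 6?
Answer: 1369/9 ≈ 152.11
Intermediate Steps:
I = 3 (I = -3 + 6 = 3)
D(Q, c) = ⅓ (D(Q, c) = 1/3 = ⅓)
(D(1, 6) + 12)² = (⅓ + 12)² = (37/3)² = 1369/9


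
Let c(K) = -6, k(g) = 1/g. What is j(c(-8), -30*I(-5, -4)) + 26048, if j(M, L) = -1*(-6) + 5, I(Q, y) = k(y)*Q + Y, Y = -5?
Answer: 26059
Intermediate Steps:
I(Q, y) = -5 + Q/y (I(Q, y) = Q/y - 5 = -5 + Q/y)
j(M, L) = 11 (j(M, L) = 6 + 5 = 11)
j(c(-8), -30*I(-5, -4)) + 26048 = 11 + 26048 = 26059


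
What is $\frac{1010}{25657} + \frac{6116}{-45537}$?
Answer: $- \frac{110925842}{1168342809} \approx -0.094943$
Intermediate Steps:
$\frac{1010}{25657} + \frac{6116}{-45537} = 1010 \cdot \frac{1}{25657} + 6116 \left(- \frac{1}{45537}\right) = \frac{1010}{25657} - \frac{6116}{45537} = - \frac{110925842}{1168342809}$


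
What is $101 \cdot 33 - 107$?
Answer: $3226$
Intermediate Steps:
$101 \cdot 33 - 107 = 3333 - 107 = 3226$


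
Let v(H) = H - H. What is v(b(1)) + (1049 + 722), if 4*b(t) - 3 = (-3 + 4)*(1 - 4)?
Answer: 1771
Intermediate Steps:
b(t) = 0 (b(t) = ¾ + ((-3 + 4)*(1 - 4))/4 = ¾ + (1*(-3))/4 = ¾ + (¼)*(-3) = ¾ - ¾ = 0)
v(H) = 0
v(b(1)) + (1049 + 722) = 0 + (1049 + 722) = 0 + 1771 = 1771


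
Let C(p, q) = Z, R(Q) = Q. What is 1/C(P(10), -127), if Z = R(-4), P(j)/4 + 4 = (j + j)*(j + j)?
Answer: -¼ ≈ -0.25000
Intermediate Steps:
P(j) = -16 + 16*j² (P(j) = -16 + 4*((j + j)*(j + j)) = -16 + 4*((2*j)*(2*j)) = -16 + 4*(4*j²) = -16 + 16*j²)
Z = -4
C(p, q) = -4
1/C(P(10), -127) = 1/(-4) = -¼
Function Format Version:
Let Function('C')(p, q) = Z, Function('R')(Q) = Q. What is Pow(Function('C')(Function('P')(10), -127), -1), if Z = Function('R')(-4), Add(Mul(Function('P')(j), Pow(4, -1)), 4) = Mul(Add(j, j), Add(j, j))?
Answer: Rational(-1, 4) ≈ -0.25000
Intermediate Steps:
Function('P')(j) = Add(-16, Mul(16, Pow(j, 2))) (Function('P')(j) = Add(-16, Mul(4, Mul(Add(j, j), Add(j, j)))) = Add(-16, Mul(4, Mul(Mul(2, j), Mul(2, j)))) = Add(-16, Mul(4, Mul(4, Pow(j, 2)))) = Add(-16, Mul(16, Pow(j, 2))))
Z = -4
Function('C')(p, q) = -4
Pow(Function('C')(Function('P')(10), -127), -1) = Pow(-4, -1) = Rational(-1, 4)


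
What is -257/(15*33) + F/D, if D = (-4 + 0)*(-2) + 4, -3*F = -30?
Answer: 311/990 ≈ 0.31414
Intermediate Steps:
F = 10 (F = -1/3*(-30) = 10)
D = 12 (D = -4*(-2) + 4 = 8 + 4 = 12)
-257/(15*33) + F/D = -257/(15*33) + 10/12 = -257/495 + 10*(1/12) = -257*1/495 + 5/6 = -257/495 + 5/6 = 311/990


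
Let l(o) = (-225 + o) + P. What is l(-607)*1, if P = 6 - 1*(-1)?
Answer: -825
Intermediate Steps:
P = 7 (P = 6 + 1 = 7)
l(o) = -218 + o (l(o) = (-225 + o) + 7 = -218 + o)
l(-607)*1 = (-218 - 607)*1 = -825*1 = -825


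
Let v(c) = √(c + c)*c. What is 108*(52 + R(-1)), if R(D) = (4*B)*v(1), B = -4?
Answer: 5616 - 1728*√2 ≈ 3172.2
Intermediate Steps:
v(c) = √2*c^(3/2) (v(c) = √(2*c)*c = (√2*√c)*c = √2*c^(3/2))
R(D) = -16*√2 (R(D) = (4*(-4))*(√2*1^(3/2)) = -16*√2)
108*(52 + R(-1)) = 108*(52 - 16*√2) = 5616 - 1728*√2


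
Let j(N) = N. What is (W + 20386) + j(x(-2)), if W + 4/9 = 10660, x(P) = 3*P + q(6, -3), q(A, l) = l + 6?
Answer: 279383/9 ≈ 31043.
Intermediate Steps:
q(A, l) = 6 + l
x(P) = 3 + 3*P (x(P) = 3*P + (6 - 3) = 3*P + 3 = 3 + 3*P)
W = 95936/9 (W = -4/9 + 10660 = 95936/9 ≈ 10660.)
(W + 20386) + j(x(-2)) = (95936/9 + 20386) + (3 + 3*(-2)) = 279410/9 + (3 - 6) = 279410/9 - 3 = 279383/9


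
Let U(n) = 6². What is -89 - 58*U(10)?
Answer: -2177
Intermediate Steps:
U(n) = 36
-89 - 58*U(10) = -89 - 58*36 = -89 - 2088 = -2177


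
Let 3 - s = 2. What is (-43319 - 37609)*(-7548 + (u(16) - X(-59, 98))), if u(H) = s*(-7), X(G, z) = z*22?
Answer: 785891808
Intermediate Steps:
s = 1 (s = 3 - 1*2 = 3 - 2 = 1)
X(G, z) = 22*z
u(H) = -7 (u(H) = 1*(-7) = -7)
(-43319 - 37609)*(-7548 + (u(16) - X(-59, 98))) = (-43319 - 37609)*(-7548 + (-7 - 22*98)) = -80928*(-7548 + (-7 - 1*2156)) = -80928*(-7548 + (-7 - 2156)) = -80928*(-7548 - 2163) = -80928*(-9711) = 785891808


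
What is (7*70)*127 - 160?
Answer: 62070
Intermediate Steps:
(7*70)*127 - 160 = 490*127 - 160 = 62230 - 160 = 62070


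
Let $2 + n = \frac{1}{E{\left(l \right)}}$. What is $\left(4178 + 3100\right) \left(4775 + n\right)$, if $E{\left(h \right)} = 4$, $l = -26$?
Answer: $\frac{69479427}{2} \approx 3.474 \cdot 10^{7}$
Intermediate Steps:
$n = - \frac{7}{4}$ ($n = -2 + \frac{1}{4} = - \frac{7}{4} \approx -1.75$)
$\left(4178 + 3100\right) \left(4775 + n\right) = \left(4178 + 3100\right) \left(4775 - \frac{7}{4}\right) = 7278 \cdot \frac{19093}{4} = \frac{69479427}{2}$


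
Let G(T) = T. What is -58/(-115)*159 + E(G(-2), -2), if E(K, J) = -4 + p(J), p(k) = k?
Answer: 8532/115 ≈ 74.191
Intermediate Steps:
E(K, J) = -4 + J
-58/(-115)*159 + E(G(-2), -2) = -58/(-115)*159 + (-4 - 2) = -58*(-1/115)*159 - 6 = (58/115)*159 - 6 = 9222/115 - 6 = 8532/115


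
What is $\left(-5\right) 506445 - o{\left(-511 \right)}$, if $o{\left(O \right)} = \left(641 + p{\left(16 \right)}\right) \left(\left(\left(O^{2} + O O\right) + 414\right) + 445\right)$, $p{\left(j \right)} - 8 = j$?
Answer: $-350394390$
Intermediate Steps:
$p{\left(j \right)} = 8 + j$
$o{\left(O \right)} = 571235 + 1330 O^{2}$ ($o{\left(O \right)} = \left(641 + \left(8 + 16\right)\right) \left(\left(\left(O^{2} + O O\right) + 414\right) + 445\right) = \left(641 + 24\right) \left(\left(\left(O^{2} + O^{2}\right) + 414\right) + 445\right) = 665 \left(\left(2 O^{2} + 414\right) + 445\right) = 665 \left(\left(414 + 2 O^{2}\right) + 445\right) = 665 \left(859 + 2 O^{2}\right) = 571235 + 1330 O^{2}$)
$\left(-5\right) 506445 - o{\left(-511 \right)} = \left(-5\right) 506445 - \left(571235 + 1330 \left(-511\right)^{2}\right) = -2532225 - \left(571235 + 1330 \cdot 261121\right) = -2532225 - \left(571235 + 347290930\right) = -2532225 - 347862165 = -350394390$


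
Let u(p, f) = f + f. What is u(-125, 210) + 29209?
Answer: 29629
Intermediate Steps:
u(p, f) = 2*f
u(-125, 210) + 29209 = 2*210 + 29209 = 420 + 29209 = 29629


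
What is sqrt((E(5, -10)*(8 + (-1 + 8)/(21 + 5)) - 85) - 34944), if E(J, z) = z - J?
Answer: I*sqrt(23763454)/26 ≈ 187.49*I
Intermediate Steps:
sqrt((E(5, -10)*(8 + (-1 + 8)/(21 + 5)) - 85) - 34944) = sqrt(((-10 - 1*5)*(8 + (-1 + 8)/(21 + 5)) - 85) - 34944) = sqrt(((-10 - 5)*(8 + 7/26) - 85) - 34944) = sqrt((-15*(8 + 7*(1/26)) - 85) - 34944) = sqrt((-15*(8 + 7/26) - 85) - 34944) = sqrt((-15*215/26 - 85) - 34944) = sqrt((-3225/26 - 85) - 34944) = sqrt(-5435/26 - 34944) = sqrt(-913979/26) = I*sqrt(23763454)/26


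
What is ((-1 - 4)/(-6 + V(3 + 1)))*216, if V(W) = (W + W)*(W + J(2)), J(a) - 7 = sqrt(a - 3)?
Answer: -22140/1697 + 2160*I/1697 ≈ -13.047 + 1.2728*I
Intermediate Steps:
J(a) = 7 + sqrt(-3 + a) (J(a) = 7 + sqrt(a - 3) = 7 + sqrt(-3 + a))
V(W) = 2*W*(7 + I + W) (V(W) = (W + W)*(W + (7 + sqrt(-3 + 2))) = (2*W)*(W + (7 + sqrt(-1))) = (2*W)*(W + (7 + I)) = (2*W)*(7 + I + W) = 2*W*(7 + I + W))
((-1 - 4)/(-6 + V(3 + 1)))*216 = ((-1 - 4)/(-6 + 2*(3 + 1)*(7 + I + (3 + 1))))*216 = -5/(-6 + 2*4*(7 + I + 4))*216 = -5/(-6 + 2*4*(11 + I))*216 = -5/(-6 + (88 + 8*I))*216 = -5*(82 - 8*I)/6788*216 = -270*(82 - 8*I)/1697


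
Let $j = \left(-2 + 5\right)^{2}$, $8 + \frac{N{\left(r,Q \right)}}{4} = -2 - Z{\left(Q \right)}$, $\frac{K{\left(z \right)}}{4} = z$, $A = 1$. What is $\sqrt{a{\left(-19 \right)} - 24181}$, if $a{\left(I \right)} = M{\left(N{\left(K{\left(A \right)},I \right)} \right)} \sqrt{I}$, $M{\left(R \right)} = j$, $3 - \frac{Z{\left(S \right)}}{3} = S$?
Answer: $\sqrt{-24181 + 9 i \sqrt{19}} \approx 0.126 + 155.5 i$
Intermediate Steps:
$Z{\left(S \right)} = 9 - 3 S$
$K{\left(z \right)} = 4 z$
$N{\left(r,Q \right)} = -76 + 12 Q$ ($N{\left(r,Q \right)} = -32 + 4 \left(-2 - \left(9 - 3 Q\right)\right) = -32 + 4 \left(-2 + \left(-9 + 3 Q\right)\right) = -32 + 4 \left(-11 + 3 Q\right) = -32 + \left(-44 + 12 Q\right) = -76 + 12 Q$)
$j = 9$ ($j = 3^{2} = 9$)
$M{\left(R \right)} = 9$
$a{\left(I \right)} = 9 \sqrt{I}$
$\sqrt{a{\left(-19 \right)} - 24181} = \sqrt{9 \sqrt{-19} - 24181} = \sqrt{9 i \sqrt{19} - 24181} = \sqrt{-24181 + 9 i \sqrt{19}}$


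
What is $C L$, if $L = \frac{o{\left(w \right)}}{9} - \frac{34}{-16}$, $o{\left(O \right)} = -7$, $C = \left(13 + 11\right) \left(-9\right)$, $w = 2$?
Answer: $-291$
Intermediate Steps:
$C = -216$ ($C = 24 \left(-9\right) = -216$)
$L = \frac{97}{72}$ ($L = - \frac{7}{9} - \frac{34}{-16} = \left(-7\right) \frac{1}{9} - - \frac{17}{8} = - \frac{7}{9} + \frac{17}{8} = \frac{97}{72} \approx 1.3472$)
$C L = \left(-216\right) \frac{97}{72} = -291$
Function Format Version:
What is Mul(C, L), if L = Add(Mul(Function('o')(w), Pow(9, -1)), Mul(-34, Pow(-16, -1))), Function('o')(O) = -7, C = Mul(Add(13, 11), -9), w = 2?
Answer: -291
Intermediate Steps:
C = -216 (C = Mul(24, -9) = -216)
L = Rational(97, 72) (L = Add(Mul(-7, Pow(9, -1)), Mul(-34, Pow(-16, -1))) = Add(Mul(-7, Rational(1, 9)), Mul(-34, Rational(-1, 16))) = Add(Rational(-7, 9), Rational(17, 8)) = Rational(97, 72) ≈ 1.3472)
Mul(C, L) = Mul(-216, Rational(97, 72)) = -291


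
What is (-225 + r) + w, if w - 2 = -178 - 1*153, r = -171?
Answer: -725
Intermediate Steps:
w = -329 (w = 2 + (-178 - 1*153) = 2 + (-178 - 153) = 2 - 331 = -329)
(-225 + r) + w = (-225 - 171) - 329 = -396 - 329 = -725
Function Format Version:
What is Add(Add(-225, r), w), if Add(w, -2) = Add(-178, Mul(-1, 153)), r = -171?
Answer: -725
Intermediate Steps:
w = -329 (w = Add(2, Add(-178, Mul(-1, 153))) = Add(2, Add(-178, -153)) = Add(2, -331) = -329)
Add(Add(-225, r), w) = Add(Add(-225, -171), -329) = Add(-396, -329) = -725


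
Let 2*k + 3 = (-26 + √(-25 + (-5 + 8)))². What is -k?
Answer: -651/2 + 26*I*√22 ≈ -325.5 + 121.95*I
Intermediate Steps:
k = -3/2 + (-26 + I*√22)²/2 (k = -3/2 + (-26 + √(-25 + (-5 + 8)))²/2 = -3/2 + (-26 + √(-25 + 3))²/2 = -3/2 + (-26 + √(-22))²/2 = -3/2 + (-26 + I*√22)²/2 ≈ 325.5 - 121.95*I)
-k = -(651/2 - 26*I*√22) = -651/2 + 26*I*√22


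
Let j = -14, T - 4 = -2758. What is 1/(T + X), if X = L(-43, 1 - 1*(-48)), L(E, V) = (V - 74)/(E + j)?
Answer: -57/156953 ≈ -0.00036317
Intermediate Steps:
T = -2754 (T = 4 - 2758 = -2754)
L(E, V) = (-74 + V)/(-14 + E) (L(E, V) = (V - 74)/(E - 14) = (-74 + V)/(-14 + E))
X = 25/57 (X = (-74 + (1 - 1*(-48)))/(-14 - 43) = (-74 + (1 + 48))/(-57) = -(-74 + 49)/57 = -1/57*(-25) = 25/57 ≈ 0.43860)
1/(T + X) = 1/(-2754 + 25/57) = 1/(-156953/57) = -57/156953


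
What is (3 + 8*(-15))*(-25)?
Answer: 2925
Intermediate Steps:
(3 + 8*(-15))*(-25) = (3 - 120)*(-25) = -117*(-25) = 2925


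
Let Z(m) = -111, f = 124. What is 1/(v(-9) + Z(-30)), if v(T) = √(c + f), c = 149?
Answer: -37/4016 - √273/12048 ≈ -0.010585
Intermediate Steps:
v(T) = √273 (v(T) = √(149 + 124) = √273)
1/(v(-9) + Z(-30)) = 1/(√273 - 111) = 1/(-111 + √273)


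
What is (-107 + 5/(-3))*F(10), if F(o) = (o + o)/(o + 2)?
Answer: -1630/9 ≈ -181.11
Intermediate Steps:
F(o) = 2*o/(2 + o) (F(o) = (2*o)/(2 + o) = 2*o/(2 + o))
(-107 + 5/(-3))*F(10) = (-107 + 5/(-3))*(2*10/(2 + 10)) = (-107 + 5*(-1/3))*(2*10/12) = (-107 - 5/3)*(2*10*(1/12)) = -326/3*5/3 = -1630/9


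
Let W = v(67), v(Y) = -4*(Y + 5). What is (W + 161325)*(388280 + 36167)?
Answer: 68351671539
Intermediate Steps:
v(Y) = -20 - 4*Y (v(Y) = -4*(5 + Y) = -20 - 4*Y)
W = -288 (W = -20 - 4*67 = -20 - 268 = -288)
(W + 161325)*(388280 + 36167) = (-288 + 161325)*(388280 + 36167) = 161037*424447 = 68351671539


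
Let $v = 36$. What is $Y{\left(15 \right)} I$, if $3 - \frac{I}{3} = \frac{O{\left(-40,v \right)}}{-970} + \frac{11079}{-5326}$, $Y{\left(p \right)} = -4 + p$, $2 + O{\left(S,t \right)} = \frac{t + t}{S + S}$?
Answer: $\frac{4327924359}{25831100} \approx 167.55$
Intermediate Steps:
$O{\left(S,t \right)} = -2 + \frac{t}{S}$ ($O{\left(S,t \right)} = -2 + \frac{t + t}{S + S} = -2 + \frac{2 t}{2 S} = -2 + 2 t \frac{1}{2 S} = -2 + \frac{t}{S}$)
$I = \frac{393447669}{25831100}$ ($I = 9 - 3 \left(\frac{-2 + \frac{36}{-40}}{-970} + \frac{11079}{-5326}\right) = 9 - 3 \left(\left(-2 + 36 \left(- \frac{1}{40}\right)\right) \left(- \frac{1}{970}\right) + 11079 \left(- \frac{1}{5326}\right)\right) = 9 - 3 \left(\left(-2 - \frac{9}{10}\right) \left(- \frac{1}{970}\right) - \frac{11079}{5326}\right) = 9 - 3 \left(\left(- \frac{29}{10}\right) \left(- \frac{1}{970}\right) - \frac{11079}{5326}\right) = 9 - 3 \left(\frac{29}{9700} - \frac{11079}{5326}\right) = 9 - - \frac{160967769}{25831100} = 9 + \frac{160967769}{25831100} = \frac{393447669}{25831100} \approx 15.232$)
$Y{\left(15 \right)} I = \left(-4 + 15\right) \frac{393447669}{25831100} = 11 \cdot \frac{393447669}{25831100} = \frac{4327924359}{25831100}$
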